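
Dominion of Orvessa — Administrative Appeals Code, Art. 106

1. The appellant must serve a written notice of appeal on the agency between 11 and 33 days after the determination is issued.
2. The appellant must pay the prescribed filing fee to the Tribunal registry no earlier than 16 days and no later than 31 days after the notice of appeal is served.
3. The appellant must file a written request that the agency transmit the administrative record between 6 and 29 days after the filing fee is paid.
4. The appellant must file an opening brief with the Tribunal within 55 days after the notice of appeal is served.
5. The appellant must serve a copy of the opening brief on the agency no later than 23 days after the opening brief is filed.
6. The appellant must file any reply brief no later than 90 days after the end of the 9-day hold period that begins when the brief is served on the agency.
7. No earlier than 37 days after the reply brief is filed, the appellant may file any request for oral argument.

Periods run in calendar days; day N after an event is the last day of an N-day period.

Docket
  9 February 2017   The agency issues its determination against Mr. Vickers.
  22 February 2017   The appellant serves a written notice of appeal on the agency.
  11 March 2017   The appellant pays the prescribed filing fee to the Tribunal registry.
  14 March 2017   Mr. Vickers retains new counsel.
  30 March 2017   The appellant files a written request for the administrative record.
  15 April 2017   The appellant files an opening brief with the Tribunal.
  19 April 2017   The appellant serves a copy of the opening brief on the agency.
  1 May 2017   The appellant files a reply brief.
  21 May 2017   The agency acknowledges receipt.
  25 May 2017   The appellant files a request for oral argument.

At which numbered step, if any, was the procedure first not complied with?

Step 1: the window is 11–33 days after 9 February 2017 (when the determination is issued), so 20 February 2017 through 14 March 2017; 22 February 2017 falls inside that range.
Step 2: the window is 16–31 days after 22 February 2017 (when the notice of appeal is served), so 10 March 2017 through 25 March 2017; 11 March 2017 falls inside that range.
Step 3: the window is 6–29 days after 11 March 2017 (when the filing fee is paid), so 17 March 2017 through 9 April 2017; 30 March 2017 falls inside that range.
Step 4: 55 days after 22 February 2017 (when the notice of appeal is served) is 18 April 2017; 15 April 2017 is within that limit.
Step 5: 23 days after 15 April 2017 (when the opening brief is filed) is 8 May 2017; 19 April 2017 is within that limit.
Step 6: 90 days after 28 April 2017 (end of the 9-day hold period, which began when the brief is served on the agency on 19 April 2017) is 27 July 2017; done 1 May 2017 — timely.
Step 7: the earliest permitted date is 37 days after 1 May 2017 (when the reply brief is filed), i.e. 7 June 2017; 25 May 2017 is 13 days before the earliest permitted date.
The procedure was therefore not followed at step 7.

Step 7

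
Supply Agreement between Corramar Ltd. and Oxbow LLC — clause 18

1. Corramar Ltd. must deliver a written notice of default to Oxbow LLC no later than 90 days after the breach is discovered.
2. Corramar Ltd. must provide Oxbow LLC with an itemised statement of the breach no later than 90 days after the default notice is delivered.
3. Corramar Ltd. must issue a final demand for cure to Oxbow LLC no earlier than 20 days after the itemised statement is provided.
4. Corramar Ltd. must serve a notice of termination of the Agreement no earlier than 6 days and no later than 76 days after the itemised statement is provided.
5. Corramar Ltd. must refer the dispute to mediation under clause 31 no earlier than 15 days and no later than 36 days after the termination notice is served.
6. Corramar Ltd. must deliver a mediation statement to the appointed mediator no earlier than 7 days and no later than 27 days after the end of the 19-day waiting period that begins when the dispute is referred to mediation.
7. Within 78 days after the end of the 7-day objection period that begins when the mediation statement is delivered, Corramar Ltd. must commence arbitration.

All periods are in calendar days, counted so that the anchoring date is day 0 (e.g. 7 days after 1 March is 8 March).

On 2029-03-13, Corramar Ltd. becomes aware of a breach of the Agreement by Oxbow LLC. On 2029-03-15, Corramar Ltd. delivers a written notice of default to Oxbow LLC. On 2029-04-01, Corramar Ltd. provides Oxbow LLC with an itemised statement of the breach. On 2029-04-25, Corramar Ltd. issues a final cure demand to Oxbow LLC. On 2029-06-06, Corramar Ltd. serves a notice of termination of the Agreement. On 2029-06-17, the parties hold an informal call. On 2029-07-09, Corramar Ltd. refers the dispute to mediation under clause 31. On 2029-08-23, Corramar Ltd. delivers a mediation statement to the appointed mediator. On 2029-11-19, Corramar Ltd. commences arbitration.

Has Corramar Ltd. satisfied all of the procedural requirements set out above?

Step 1 — counting 90 days from 2029-03-13 (when the breach is discovered) gives a deadline of 2029-06-11; completed 2029-03-15, before the deadline.
Step 2 — counting 90 days from 2029-03-15 (when the default notice is delivered) gives a deadline of 2029-06-13; 2029-04-01 is within that limit.
Step 3 — must wait 20 days from 2029-04-01 (when the itemised statement is provided), so not before 2029-04-21; done 2029-04-25 — permitted.
Step 4 — 6 and 76 days from 2029-04-01 (when the itemised statement is provided) are 2029-04-07 and 2029-06-16 respectively; 2029-06-06 falls inside that range.
Step 5 — 15 and 36 days from 2029-06-06 (when the termination notice is served) are 2029-06-21 and 2029-07-12 respectively; 2029-07-09 falls inside that range.
Step 6 — 7 and 27 days from 2029-07-28 (end of the 19-day waiting period, which began when the dispute is referred to mediation on 2029-07-09) are 2029-08-04 and 2029-08-24 respectively; done 2029-08-23 — within the window.
Step 7 — counting 78 days from 2029-08-30 (end of the 7-day objection period, which began when the mediation statement is delivered on 2029-08-23) gives a deadline of 2029-11-16; done 2029-11-19 — 3 days late.

No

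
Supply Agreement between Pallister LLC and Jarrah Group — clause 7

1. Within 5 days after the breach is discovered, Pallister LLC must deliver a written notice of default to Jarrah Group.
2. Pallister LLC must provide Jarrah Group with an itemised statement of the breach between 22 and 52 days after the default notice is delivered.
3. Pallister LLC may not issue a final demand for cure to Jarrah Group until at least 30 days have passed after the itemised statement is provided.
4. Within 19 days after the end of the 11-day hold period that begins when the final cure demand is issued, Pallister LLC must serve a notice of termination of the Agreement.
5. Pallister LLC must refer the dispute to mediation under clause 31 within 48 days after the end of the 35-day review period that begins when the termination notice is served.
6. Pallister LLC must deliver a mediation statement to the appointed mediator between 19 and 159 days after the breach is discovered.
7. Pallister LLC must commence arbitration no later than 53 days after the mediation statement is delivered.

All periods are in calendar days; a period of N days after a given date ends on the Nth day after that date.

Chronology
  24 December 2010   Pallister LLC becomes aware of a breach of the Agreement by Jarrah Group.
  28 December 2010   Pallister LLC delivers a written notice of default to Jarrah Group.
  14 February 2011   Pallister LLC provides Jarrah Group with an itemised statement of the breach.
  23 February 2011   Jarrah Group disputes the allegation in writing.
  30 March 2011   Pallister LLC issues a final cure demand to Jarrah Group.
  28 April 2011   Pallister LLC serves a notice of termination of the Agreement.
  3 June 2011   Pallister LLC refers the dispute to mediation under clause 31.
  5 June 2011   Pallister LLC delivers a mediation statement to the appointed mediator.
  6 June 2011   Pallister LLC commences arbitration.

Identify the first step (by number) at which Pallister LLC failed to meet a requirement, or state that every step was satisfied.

Step 6

(1) due by 24 December 2010 + 5 days = 29 December 2010; completed 28 December 2010, before the deadline.
(2) the permitted window runs from 28 December 2010 + 22 = 19 January 2011 to 28 December 2010 + 52 = 18 February 2011; 14 February 2011 falls inside that range.
(3) permitted from 14 February 2011 + 30 days = 16 March 2011 onward; done 30 March 2011 — permitted.
(4) due by 10 April 2011 + 19 days = 29 April 2011; 28 April 2011 is within that limit.
(5) due by 2 June 2011 + 48 days = 20 July 2011; 3 June 2011 is within that limit.
(6) the permitted window runs from 24 December 2010 + 19 = 12 January 2011 to 24 December 2010 + 159 = 1 June 2011; 5 June 2011 is 4 days past the end of the window.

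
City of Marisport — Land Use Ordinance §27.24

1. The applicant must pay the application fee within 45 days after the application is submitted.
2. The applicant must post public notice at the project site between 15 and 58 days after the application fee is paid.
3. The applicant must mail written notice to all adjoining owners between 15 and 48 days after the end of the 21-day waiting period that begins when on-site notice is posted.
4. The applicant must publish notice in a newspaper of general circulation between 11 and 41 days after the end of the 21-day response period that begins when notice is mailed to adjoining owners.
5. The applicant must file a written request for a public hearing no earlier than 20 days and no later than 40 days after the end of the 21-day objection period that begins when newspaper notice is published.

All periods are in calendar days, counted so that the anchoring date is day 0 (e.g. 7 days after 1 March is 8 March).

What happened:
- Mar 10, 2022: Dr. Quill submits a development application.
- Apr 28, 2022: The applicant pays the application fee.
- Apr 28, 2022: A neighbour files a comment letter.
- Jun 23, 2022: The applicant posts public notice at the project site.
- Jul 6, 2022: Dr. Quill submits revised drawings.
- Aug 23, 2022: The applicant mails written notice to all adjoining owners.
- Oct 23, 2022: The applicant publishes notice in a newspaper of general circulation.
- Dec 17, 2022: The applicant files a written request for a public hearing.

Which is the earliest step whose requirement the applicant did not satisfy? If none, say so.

(1) due by Mar 10, 2022 + 45 days = Apr 24, 2022; done Apr 28, 2022 — 4 days late.
Later steps need not be reached.

Step 1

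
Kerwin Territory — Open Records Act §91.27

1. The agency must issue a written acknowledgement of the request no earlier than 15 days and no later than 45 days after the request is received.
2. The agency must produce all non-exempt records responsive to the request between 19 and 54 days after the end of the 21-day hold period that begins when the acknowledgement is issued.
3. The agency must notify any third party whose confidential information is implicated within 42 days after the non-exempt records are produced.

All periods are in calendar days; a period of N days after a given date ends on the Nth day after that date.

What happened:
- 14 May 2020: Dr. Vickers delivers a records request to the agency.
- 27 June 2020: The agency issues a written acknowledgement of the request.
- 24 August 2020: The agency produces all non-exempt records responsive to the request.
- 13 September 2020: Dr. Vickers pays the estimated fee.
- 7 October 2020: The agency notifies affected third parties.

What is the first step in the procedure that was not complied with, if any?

Step 3

Step 1 — 15 and 45 days from 14 May 2020 (when the request is received) are 29 May 2020 and 28 June 2020 respectively; 27 June 2020 falls inside that range.
Step 2 — 19 and 54 days from 18 July 2020 (end of the 21-day hold period, which began when the acknowledgement is issued on 27 June 2020) are 6 August 2020 and 10 September 2020 respectively; done 24 August 2020 — within the window.
Step 3 — counting 42 days from 24 August 2020 (when the non-exempt records are produced) gives a deadline of 5 October 2020; done 7 October 2020 — 2 days late.
The analysis stops there.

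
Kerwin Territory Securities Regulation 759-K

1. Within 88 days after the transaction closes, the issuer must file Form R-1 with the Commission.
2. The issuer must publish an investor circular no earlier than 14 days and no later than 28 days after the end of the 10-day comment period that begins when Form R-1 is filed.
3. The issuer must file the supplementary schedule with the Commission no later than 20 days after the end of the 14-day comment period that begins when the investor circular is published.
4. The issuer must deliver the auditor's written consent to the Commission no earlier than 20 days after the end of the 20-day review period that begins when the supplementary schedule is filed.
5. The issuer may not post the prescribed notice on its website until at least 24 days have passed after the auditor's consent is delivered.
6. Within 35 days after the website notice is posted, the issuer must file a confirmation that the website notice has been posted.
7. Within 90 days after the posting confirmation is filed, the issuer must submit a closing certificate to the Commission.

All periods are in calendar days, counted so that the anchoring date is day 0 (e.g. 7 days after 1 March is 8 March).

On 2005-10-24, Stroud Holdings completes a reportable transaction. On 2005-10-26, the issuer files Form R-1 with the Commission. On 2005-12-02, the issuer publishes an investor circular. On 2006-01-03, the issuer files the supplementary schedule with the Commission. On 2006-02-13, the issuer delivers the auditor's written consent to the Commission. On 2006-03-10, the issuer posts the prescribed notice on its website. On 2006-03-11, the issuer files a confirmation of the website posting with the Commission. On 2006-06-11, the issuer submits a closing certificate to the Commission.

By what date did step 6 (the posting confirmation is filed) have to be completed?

2006-04-14

Step 6 runs from 2006-03-10, when the website notice is posted. 35 days after 2006-03-10 is 2006-04-14.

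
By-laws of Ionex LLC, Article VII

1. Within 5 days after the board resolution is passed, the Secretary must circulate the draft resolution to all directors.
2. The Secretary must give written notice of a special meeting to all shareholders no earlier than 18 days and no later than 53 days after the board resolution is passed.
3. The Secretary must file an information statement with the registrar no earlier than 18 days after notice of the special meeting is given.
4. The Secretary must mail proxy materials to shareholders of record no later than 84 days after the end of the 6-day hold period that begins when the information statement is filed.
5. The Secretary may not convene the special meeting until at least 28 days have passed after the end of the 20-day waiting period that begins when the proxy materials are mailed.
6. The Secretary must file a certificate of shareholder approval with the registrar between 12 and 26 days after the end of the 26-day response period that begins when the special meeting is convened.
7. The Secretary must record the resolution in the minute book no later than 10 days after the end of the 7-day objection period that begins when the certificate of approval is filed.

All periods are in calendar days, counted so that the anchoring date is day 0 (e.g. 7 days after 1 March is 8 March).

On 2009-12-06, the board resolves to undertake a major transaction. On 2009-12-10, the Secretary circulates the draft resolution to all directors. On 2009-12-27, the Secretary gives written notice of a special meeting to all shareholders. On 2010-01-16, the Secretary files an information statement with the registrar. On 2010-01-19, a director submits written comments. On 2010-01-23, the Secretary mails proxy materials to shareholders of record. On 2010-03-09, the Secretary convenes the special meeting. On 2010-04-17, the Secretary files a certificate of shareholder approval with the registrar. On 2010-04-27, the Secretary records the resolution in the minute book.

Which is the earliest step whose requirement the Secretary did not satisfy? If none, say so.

Step 1 — counting 5 days from 2009-12-06 (when the board resolution is passed) gives a deadline of 2009-12-11; done 2009-12-10 — timely.
Step 2 — 18 and 53 days from 2009-12-06 (when the board resolution is passed) are 2009-12-24 and 2010-01-28 respectively; 2009-12-27 falls inside that range.
Step 3 — must wait 18 days from 2009-12-27 (when notice of the special meeting is given), so not before 2010-01-14; done 2010-01-16, after the minimum wait.
Step 4 — counting 84 days from 2010-01-22 (end of the 6-day hold period, which began when the information statement is filed on 2010-01-16) gives a deadline of 2010-04-16; completed 2010-01-23, before the deadline.
Step 5 — must wait 28 days from 2010-02-12 (end of the 20-day waiting period, which began when the proxy materials are mailed on 2010-01-23), so not before 2010-03-12; 2010-03-09 is 3 days before the earliest permitted date.

Step 5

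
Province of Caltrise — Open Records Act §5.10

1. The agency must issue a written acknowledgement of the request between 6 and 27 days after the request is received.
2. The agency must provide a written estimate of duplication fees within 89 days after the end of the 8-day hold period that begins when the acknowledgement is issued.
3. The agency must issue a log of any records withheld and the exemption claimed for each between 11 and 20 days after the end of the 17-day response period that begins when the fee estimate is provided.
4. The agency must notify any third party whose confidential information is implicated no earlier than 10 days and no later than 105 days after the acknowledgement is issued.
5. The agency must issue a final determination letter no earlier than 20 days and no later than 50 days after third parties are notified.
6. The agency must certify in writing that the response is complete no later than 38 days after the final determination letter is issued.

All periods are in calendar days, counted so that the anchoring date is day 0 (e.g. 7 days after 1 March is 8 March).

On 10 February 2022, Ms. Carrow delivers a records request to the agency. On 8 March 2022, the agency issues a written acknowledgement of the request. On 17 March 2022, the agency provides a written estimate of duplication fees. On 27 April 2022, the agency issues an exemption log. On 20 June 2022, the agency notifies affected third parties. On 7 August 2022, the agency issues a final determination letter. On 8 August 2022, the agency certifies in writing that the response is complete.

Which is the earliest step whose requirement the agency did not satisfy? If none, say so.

Step 3

(1) the permitted window runs from 10 February 2022 + 6 = 16 February 2022 to 10 February 2022 + 27 = 9 March 2022; done 8 March 2022 — within the window.
(2) due by 16 March 2022 + 89 days = 13 June 2022; done 17 March 2022 — timely.
(3) the permitted window runs from 3 April 2022 + 11 = 14 April 2022 to 3 April 2022 + 20 = 23 April 2022; done 27 April 2022 — 4 days after the window closed.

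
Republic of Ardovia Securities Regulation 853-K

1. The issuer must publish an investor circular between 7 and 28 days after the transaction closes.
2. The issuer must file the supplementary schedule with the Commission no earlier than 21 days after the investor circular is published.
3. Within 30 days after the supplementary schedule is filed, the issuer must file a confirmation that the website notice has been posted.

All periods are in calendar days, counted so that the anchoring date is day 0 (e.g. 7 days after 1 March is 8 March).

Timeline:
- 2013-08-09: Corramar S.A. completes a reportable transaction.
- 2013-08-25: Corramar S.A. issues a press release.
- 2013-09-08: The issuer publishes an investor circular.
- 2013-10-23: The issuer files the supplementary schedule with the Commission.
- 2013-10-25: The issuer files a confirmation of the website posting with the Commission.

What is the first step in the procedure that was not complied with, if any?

Step 1

Step 1: the window is 7–28 days after 2013-08-09 (when the transaction closes), so 2013-08-16 through 2013-09-06; done 2013-09-08 — 2 days after the window closed.
That is the first point of non-compliance.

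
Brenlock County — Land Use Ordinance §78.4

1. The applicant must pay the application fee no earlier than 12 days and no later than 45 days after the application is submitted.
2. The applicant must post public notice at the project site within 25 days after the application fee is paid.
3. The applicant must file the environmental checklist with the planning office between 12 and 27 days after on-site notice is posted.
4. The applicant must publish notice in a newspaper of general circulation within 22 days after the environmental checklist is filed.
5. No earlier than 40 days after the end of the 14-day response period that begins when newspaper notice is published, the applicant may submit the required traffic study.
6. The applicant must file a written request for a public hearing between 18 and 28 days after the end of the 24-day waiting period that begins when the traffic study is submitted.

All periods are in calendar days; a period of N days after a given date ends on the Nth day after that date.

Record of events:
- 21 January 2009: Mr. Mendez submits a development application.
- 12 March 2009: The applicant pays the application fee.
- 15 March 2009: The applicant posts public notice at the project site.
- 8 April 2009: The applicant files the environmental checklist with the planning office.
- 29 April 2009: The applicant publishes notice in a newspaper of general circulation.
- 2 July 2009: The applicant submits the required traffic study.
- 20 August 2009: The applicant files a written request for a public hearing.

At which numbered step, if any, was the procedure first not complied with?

Step 1: the window is 12–45 days after 21 January 2009 (when the application is submitted), so 2 February 2009 through 7 March 2009; done 12 March 2009 — 5 days after the window closed.

Step 1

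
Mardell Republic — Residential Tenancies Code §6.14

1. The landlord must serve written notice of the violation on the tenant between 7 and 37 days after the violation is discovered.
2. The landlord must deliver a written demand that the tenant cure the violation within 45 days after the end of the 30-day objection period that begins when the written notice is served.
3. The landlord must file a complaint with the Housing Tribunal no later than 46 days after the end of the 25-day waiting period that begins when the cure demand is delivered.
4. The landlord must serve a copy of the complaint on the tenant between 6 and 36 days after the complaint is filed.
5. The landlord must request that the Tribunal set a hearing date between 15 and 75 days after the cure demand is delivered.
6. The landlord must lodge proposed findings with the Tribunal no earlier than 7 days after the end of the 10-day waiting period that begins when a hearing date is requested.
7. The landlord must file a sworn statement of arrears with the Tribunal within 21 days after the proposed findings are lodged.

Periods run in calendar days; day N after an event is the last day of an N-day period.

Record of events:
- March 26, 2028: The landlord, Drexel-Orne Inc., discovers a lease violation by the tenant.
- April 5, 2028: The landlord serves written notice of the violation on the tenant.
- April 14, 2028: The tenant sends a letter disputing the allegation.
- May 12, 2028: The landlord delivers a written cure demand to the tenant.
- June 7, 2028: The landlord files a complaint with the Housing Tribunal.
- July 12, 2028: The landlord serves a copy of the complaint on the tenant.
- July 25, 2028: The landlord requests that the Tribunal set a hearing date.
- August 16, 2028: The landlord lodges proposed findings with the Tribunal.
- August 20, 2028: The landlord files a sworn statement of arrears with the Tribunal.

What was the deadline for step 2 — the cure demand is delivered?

The written notice is served on April 5, 2028; the 30-day objection period therefore ends May 5, 2028, and step 2 runs from that date. 45 days after May 5, 2028 is June 19, 2028.

June 19, 2028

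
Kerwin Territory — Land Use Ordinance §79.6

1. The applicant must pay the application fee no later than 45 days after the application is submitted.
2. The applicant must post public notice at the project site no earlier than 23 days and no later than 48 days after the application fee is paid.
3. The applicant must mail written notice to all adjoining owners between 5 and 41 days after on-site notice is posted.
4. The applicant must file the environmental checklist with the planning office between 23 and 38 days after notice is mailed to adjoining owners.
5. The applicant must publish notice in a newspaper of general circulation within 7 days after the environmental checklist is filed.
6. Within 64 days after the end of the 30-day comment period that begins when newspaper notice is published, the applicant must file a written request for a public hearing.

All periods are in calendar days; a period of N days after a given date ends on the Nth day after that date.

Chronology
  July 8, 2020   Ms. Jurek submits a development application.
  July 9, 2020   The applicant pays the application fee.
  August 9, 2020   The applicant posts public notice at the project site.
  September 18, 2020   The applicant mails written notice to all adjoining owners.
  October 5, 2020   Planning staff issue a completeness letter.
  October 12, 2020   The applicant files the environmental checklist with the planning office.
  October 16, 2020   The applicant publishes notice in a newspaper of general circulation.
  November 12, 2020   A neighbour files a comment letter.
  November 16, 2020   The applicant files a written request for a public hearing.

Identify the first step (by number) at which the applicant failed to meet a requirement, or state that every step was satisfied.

None — every step was satisfied

Step 1: 45 days after July 8, 2020 (when the application is submitted) is August 22, 2020; done July 9, 2020 — timely.
Step 2: the window is 23–48 days after July 9, 2020 (when the application fee is paid), so August 1, 2020 through August 26, 2020; done August 9, 2020, which is between those dates.
Step 3: the window is 5–41 days after August 9, 2020 (when on-site notice is posted), so August 14, 2020 through September 19, 2020; done September 18, 2020 — within the window.
Step 4: the window is 23–38 days after September 18, 2020 (when notice is mailed to adjoining owners), so October 11, 2020 through October 26, 2020; done October 12, 2020 — within the window.
Step 5: 7 days after October 12, 2020 (when the environmental checklist is filed) is October 19, 2020; October 16, 2020 is within that limit.
Step 6: 64 days after November 15, 2020 (end of the 30-day comment period, which began when newspaper notice is published on October 16, 2020) is January 18, 2021; November 16, 2020 is within that limit.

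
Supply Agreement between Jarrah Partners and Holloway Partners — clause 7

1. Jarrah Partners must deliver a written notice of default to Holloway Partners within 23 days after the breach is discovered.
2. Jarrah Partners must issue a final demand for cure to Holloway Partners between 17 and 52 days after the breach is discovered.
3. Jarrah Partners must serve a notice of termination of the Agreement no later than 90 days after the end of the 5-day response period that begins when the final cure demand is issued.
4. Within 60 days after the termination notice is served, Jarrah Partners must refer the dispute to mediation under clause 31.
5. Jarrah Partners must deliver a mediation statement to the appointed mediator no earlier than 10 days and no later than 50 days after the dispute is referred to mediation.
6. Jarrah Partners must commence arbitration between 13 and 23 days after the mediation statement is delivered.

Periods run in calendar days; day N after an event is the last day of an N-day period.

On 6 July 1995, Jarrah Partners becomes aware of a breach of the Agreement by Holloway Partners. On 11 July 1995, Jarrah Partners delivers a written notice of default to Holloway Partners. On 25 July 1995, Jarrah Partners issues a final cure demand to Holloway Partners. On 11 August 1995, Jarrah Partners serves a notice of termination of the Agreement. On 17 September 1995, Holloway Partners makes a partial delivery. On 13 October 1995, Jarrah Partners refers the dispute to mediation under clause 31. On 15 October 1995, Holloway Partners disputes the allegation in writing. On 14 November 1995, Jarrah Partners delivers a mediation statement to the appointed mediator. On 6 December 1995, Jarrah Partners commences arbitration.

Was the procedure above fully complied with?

No

Step 1 — counting 23 days from 6 July 1995 (when the breach is discovered) gives a deadline of 29 July 1995; done 11 July 1995 — timely.
Step 2 — 17 and 52 days from 6 July 1995 (when the breach is discovered) are 23 July 1995 and 27 August 1995 respectively; done 25 July 1995, which is between those dates.
Step 3 — counting 90 days from 30 July 1995 (end of the 5-day response period, which began when the final cure demand is issued on 25 July 1995) gives a deadline of 28 October 1995; completed 11 August 1995, before the deadline.
Step 4 — counting 60 days from 11 August 1995 (when the termination notice is served) gives a deadline of 10 October 1995; 13 October 1995 misses that deadline by 3 days.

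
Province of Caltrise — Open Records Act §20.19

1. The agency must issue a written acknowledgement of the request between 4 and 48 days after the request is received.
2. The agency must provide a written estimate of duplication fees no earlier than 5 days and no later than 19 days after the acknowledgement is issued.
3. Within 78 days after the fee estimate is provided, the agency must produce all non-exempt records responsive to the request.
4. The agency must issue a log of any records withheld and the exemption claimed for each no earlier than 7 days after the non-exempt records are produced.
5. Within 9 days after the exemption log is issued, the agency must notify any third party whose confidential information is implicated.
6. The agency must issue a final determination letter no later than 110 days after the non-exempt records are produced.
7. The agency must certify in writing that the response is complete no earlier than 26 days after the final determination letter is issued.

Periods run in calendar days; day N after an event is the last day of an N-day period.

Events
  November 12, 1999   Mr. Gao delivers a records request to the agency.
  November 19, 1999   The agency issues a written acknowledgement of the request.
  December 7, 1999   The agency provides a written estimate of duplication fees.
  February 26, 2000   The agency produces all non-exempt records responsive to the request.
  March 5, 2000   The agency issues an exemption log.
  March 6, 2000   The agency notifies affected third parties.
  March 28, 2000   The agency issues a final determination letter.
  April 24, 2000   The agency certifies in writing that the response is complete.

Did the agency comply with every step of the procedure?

(1) the permitted window runs from November 12, 1999 + 4 = November 16, 1999 to November 12, 1999 + 48 = December 30, 1999; done November 19, 1999, which is between those dates.
(2) the permitted window runs from November 19, 1999 + 5 = November 24, 1999 to November 19, 1999 + 19 = December 8, 1999; December 7, 1999 falls inside that range.
(3) due by December 7, 1999 + 78 days = February 23, 2000; done February 26, 2000 — 3 days late.
The procedure was therefore not followed at step 3.

No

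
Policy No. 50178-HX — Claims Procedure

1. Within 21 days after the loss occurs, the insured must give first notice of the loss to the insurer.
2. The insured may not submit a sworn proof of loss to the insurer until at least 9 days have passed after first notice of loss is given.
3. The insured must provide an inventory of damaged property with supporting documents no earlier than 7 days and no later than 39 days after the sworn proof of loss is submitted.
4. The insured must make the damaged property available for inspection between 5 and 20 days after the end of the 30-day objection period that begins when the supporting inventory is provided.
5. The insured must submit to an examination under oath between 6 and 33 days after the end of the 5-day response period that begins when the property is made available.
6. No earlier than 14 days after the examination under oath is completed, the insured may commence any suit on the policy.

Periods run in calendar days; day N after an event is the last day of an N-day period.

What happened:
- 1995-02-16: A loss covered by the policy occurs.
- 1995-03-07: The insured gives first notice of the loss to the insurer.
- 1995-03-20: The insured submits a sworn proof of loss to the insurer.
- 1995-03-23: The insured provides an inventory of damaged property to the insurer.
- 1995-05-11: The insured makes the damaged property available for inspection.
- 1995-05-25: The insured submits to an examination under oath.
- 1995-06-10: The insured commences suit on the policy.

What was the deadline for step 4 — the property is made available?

The supporting inventory is provided on 1995-03-23; the 30-day objection period therefore ends 1995-04-22, and step 4 runs from that date. The window is 5–20 days after 1995-04-22; it closes on 1995-05-12.

1995-05-12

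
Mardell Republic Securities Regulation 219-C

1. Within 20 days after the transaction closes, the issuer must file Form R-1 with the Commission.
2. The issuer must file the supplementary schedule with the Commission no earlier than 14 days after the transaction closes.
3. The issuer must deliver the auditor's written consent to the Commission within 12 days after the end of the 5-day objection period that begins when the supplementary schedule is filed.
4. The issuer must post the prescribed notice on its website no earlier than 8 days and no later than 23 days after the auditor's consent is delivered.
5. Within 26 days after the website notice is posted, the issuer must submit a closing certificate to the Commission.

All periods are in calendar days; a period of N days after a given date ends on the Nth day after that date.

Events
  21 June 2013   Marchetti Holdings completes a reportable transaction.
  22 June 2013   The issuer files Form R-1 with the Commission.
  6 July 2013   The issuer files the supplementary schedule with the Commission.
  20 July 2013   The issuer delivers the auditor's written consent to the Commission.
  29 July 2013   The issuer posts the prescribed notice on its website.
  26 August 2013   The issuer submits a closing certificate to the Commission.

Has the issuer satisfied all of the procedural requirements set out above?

Step 1 — counting 20 days from 21 June 2013 (when the transaction closes) gives a deadline of 11 July 2013; done 22 June 2013 — timely.
Step 2 — must wait 14 days from 21 June 2013 (when the transaction closes), so not before 5 July 2013; 6 July 2013 is on or after that date.
Step 3 — counting 12 days from 11 July 2013 (end of the 5-day objection period, which began when the supplementary schedule is filed on 6 July 2013) gives a deadline of 23 July 2013; done 20 July 2013 — timely.
Step 4 — 8 and 23 days from 20 July 2013 (when the auditor's consent is delivered) are 28 July 2013 and 12 August 2013 respectively; 29 July 2013 falls inside that range.
Step 5 — counting 26 days from 29 July 2013 (when the website notice is posted) gives a deadline of 24 August 2013; done 26 August 2013 — 2 days late.

No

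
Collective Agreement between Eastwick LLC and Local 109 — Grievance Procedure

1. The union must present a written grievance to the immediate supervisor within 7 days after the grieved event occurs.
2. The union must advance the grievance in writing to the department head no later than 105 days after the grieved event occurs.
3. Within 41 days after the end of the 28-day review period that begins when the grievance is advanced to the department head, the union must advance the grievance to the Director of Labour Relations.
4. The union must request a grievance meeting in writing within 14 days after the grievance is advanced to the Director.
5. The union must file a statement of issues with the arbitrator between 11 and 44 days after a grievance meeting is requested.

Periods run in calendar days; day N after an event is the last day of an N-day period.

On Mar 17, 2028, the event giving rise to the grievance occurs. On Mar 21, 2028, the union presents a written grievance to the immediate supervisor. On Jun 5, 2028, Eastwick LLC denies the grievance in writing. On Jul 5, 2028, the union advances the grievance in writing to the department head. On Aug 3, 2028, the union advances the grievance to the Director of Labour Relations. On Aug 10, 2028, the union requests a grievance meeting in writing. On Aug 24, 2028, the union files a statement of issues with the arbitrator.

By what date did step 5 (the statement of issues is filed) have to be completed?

Sep 23, 2028

Step 5 runs from Aug 10, 2028, when a grievance meeting is requested. The window is 11–44 days after Aug 10, 2028; it closes on Sep 23, 2028.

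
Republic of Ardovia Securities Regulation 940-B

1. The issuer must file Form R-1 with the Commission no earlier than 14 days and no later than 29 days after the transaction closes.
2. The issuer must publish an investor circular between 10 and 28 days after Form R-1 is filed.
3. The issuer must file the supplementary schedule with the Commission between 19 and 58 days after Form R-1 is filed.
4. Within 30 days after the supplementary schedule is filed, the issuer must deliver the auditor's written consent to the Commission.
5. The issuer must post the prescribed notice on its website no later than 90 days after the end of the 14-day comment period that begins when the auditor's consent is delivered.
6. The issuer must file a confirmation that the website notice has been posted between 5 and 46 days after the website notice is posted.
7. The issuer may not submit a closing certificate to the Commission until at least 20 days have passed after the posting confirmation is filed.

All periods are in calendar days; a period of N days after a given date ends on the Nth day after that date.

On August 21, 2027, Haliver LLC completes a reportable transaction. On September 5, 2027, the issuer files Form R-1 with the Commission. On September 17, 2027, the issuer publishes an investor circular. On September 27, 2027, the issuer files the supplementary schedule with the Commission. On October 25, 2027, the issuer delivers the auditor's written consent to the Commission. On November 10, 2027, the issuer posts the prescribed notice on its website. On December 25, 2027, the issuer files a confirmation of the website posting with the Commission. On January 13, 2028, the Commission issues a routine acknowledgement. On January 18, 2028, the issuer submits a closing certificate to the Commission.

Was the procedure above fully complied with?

Yes

(1) the permitted window runs from August 21, 2027 + 14 = September 4, 2027 to August 21, 2027 + 29 = September 19, 2027; done September 5, 2027, which is between those dates.
(2) the permitted window runs from September 5, 2027 + 10 = September 15, 2027 to September 5, 2027 + 28 = October 3, 2027; done September 17, 2027, which is between those dates.
(3) the permitted window runs from September 5, 2027 + 19 = September 24, 2027 to September 5, 2027 + 58 = November 2, 2027; done September 27, 2027 — within the window.
(4) due by September 27, 2027 + 30 days = October 27, 2027; October 25, 2027 is within that limit.
(5) due by November 8, 2027 + 90 days = February 6, 2028; done November 10, 2027 — timely.
(6) the permitted window runs from November 10, 2027 + 5 = November 15, 2027 to November 10, 2027 + 46 = December 26, 2027; done December 25, 2027 — within the window.
(7) permitted from December 25, 2027 + 20 days = January 14, 2028 onward; done January 18, 2028 — permitted.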